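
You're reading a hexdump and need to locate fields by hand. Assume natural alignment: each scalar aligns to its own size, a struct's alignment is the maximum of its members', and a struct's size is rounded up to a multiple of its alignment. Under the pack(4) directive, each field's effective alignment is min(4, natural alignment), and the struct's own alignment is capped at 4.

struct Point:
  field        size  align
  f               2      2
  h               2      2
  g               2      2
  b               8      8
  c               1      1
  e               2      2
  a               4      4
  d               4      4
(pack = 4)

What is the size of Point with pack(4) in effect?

0..2  f  (2B, 2-aligned)
2..4  h  (2B, 2-aligned)
4..6  g  (2B, 2-aligned)
6..8  -- padding (2B)
8..16  b  (8B, 4-aligned)
16..17  c  (1B, 1-aligned)
17..18  -- padding (1B)
18..20  e  (2B, 2-aligned)
20..24  a  (4B, 4-aligned)
24..28  d  (4B, 4-aligned)
sizeof = 28, alignof = 4

28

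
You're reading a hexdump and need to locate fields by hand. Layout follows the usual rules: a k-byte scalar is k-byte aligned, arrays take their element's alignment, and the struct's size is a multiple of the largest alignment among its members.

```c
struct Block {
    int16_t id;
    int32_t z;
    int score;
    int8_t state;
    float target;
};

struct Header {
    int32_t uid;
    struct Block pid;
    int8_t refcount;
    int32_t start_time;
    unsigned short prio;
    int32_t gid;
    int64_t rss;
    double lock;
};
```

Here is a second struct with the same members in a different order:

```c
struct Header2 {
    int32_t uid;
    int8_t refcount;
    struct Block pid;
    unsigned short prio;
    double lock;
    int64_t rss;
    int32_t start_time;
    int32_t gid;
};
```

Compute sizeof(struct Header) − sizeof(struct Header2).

0

Block: 0..2  id  (2B, 2-aligned); 2..4  -- padding (2B); 4..8  z  (4B, 4-aligned); 8..12  score  (4B, 4-aligned); 12..13  state  (1B, 1-aligned); 13..16  -- padding (3B); 16..20  target  (4B, 4-aligned); sizeof = 20, alignof = 4
0..4  uid  (4B, 4-aligned)
4..24  pid  (20B, 4-aligned)
24..25  refcount  (1B, 1-aligned)
25..28  -- padding (3B)
28..32  start_time  (4B, 4-aligned)
32..34  prio  (2B, 2-aligned)
34..36  -- padding (2B)
36..40  gid  (4B, 4-aligned)
40..48  rss  (8B, 8-aligned)
48..56  lock  (8B, 8-aligned)
sizeof = 56, alignof = 8
— Header2 —
0..4  uid  (4B, 4-aligned)
4..5  refcount  (1B, 1-aligned)
5..8  -- padding (3B)
8..28  pid  (20B, 4-aligned)
28..30  prio  (2B, 2-aligned)
30..32  -- padding (2B)
32..40  lock  (8B, 8-aligned)
40..48  rss  (8B, 8-aligned)
48..52  start_time  (4B, 4-aligned)
52..56  gid  (4B, 4-aligned)
sizeof = 56, alignof = 8
56 − 56 = 0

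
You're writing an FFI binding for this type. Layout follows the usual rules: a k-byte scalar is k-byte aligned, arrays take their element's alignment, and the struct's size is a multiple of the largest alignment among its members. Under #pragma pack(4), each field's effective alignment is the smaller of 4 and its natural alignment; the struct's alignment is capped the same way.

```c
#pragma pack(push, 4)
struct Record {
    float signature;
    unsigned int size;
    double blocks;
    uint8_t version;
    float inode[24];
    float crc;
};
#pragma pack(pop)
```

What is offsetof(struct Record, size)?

signature at 0 (size 4, align 4) → ends 4
size at 4 (size 4, align 4) → ends 8

4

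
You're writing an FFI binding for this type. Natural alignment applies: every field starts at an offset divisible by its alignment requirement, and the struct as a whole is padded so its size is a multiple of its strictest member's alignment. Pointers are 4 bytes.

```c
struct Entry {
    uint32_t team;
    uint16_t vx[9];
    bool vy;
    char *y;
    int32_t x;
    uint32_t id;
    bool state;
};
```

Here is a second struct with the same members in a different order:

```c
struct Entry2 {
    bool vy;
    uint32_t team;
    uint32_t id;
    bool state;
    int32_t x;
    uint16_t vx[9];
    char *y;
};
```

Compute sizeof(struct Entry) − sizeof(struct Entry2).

-4

team at 0 (size 4, align 4) → ends 4
vx at 4 (size 18, align 2) → ends 22
vy at 22 (size 1, align 1) → ends 23
pad 1 to align 4 for y
y at 24 (size 4, align 4) → ends 28
x at 28 (size 4, align 4) → ends 32
id at 32 (size 4, align 4) → ends 36
state at 36 (size 1, align 1) → ends 37
tail pad 3 to reach multiple of 4
total 40 bytes, alignment 4
— Entry2 —
vy at 0 (size 1, align 1) → ends 1
pad 3 to align 4 for team
team at 4 (size 4, align 4) → ends 8
id at 8 (size 4, align 4) → ends 12
state at 12 (size 1, align 1) → ends 13
pad 3 to align 4 for x
x at 16 (size 4, align 4) → ends 20
vx at 20 (size 18, align 2) → ends 38
pad 2 to align 4 for y
y at 40 (size 4, align 4) → ends 44
total 44 bytes, alignment 4
40 − 44 = -4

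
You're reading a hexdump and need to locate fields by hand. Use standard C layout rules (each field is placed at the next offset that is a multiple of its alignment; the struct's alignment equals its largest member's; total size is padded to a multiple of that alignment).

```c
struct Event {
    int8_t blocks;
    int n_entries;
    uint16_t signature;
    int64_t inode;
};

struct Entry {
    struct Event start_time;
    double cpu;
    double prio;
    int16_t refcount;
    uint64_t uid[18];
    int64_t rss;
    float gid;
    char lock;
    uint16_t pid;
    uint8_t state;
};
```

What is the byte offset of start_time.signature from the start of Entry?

Event: 0..1  blocks  (1B, 1-aligned); 1..4  -- padding (3B); 4..8  n_entries  (4B, 4-aligned); 8..10  signature  (2B, 2-aligned); 10..16  -- padding (6B); 16..24  inode  (8B, 8-aligned); sizeof = 24, alignof = 8
0..24  start_time  (24B, 8-aligned)
within Event: signature at 8
0 + 8 = 8

8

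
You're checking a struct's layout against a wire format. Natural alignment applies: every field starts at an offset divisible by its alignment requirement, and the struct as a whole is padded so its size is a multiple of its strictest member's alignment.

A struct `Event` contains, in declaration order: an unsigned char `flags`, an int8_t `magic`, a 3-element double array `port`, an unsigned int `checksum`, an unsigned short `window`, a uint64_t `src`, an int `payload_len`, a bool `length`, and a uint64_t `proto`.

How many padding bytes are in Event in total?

11

@0: flags [1B, align 1] → 1
@1: magic [1B, align 1] → 2
+6 pad (align 8)
@8: port [24B, align 8] → 32
@32: checksum [4B, align 4] → 36
@36: window [2B, align 2] → 38
+2 pad (align 8)
@40: src [8B, align 8] → 48
@48: payload_len [4B, align 4] → 52
@52: length [1B, align 1] → 53
+3 pad (align 8)
@56: proto [8B, align 8] → 64
size 64, align 8
data bytes 53, size 64 → padding 11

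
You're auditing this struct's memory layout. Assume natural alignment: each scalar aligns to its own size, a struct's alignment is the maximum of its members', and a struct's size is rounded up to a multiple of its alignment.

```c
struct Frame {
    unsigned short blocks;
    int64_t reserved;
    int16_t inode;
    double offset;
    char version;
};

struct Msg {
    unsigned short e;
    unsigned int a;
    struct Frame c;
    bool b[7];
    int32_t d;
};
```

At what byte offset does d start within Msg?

56

Frame: blocks at 0 (size 2, align 2) → ends 2; pad 6 to align 8 for reserved; reserved at 8 (size 8, align 8) → ends 16; inode at 16 (size 2, align 2) → ends 18; pad 6 to align 8 for offset; offset at 24 (size 8, align 8) → ends 32; version at 32 (size 1, align 1) → ends 33; tail pad 7 to reach multiple of 8; total 40 bytes, alignment 8
e at 0 (size 2, align 2) → ends 2
pad 2 to align 4 for a
a at 4 (size 4, align 4) → ends 8
c at 8 (size 40, align 8) → ends 48
b at 48 (size 7, align 1) → ends 55
pad 1 to align 4 for d
d at 56 (size 4, align 4) → ends 60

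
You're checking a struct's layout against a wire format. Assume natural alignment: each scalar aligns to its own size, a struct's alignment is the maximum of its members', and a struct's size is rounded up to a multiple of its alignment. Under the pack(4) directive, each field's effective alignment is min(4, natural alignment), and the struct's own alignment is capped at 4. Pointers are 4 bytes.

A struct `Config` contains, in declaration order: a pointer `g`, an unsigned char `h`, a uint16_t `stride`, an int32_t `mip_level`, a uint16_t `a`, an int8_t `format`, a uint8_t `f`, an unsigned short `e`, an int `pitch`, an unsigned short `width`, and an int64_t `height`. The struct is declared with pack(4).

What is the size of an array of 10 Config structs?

0..4  g  (4B, 4-aligned)
4..5  h  (1B, 1-aligned)
5..6  -- padding (1B)
6..8  stride  (2B, 2-aligned)
8..12  mip_level  (4B, 4-aligned)
12..14  a  (2B, 2-aligned)
14..15  format  (1B, 1-aligned)
15..16  f  (1B, 1-aligned)
16..18  e  (2B, 2-aligned)
18..20  -- padding (2B)
20..24  pitch  (4B, 4-aligned)
24..26  width  (2B, 2-aligned)
26..28  -- padding (2B)
28..36  height  (8B, 4-aligned)
sizeof = 36, alignof = 4
array of 10: 10 × 36 = 360

360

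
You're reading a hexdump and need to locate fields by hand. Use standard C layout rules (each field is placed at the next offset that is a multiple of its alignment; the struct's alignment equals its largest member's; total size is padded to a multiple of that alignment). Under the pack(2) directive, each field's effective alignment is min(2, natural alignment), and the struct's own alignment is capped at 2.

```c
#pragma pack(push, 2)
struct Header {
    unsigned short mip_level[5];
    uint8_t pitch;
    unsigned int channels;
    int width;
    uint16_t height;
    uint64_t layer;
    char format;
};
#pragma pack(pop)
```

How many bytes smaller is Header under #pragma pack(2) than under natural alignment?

natural layout:
  @0: mip_level [10B, align 2] → 10
  @10: pitch [1B, align 1] → 11
  +1 pad (align 4)
  @12: channels [4B, align 4] → 16
  @16: width [4B, align 4] → 20
  @20: height [2B, align 2] → 22
  +2 pad (align 8)
  @24: layer [8B, align 8] → 32
  @32: format [1B, align 1] → 33
  +7 tail pad (align 8)
  size 40, align 8
packed(2) layout:
  @0: mip_level [10B, align 2] → 10
  @10: pitch [1B, align 1] → 11
  +1 pad (align 2)
  @12: channels [4B, align 2] → 16
  @16: width [4B, align 2] → 20
  @20: height [2B, align 2] → 22
  @22: layer [8B, align 2] → 30
  @30: format [1B, align 1] → 31
  +1 tail pad (align 2)
  size 32, align 2
40 − 32 = 8

8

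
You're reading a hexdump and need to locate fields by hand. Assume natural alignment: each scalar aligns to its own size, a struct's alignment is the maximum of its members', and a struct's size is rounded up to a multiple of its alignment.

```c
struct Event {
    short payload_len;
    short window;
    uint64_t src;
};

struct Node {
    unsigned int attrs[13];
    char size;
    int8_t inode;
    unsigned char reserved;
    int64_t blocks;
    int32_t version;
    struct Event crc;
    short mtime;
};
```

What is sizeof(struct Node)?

Event: 0..2  payload_len  (2B, 2-aligned); 2..4  window  (2B, 2-aligned); 4..8  -- padding (4B); 8..16  src  (8B, 8-aligned); sizeof = 16, alignof = 8
0..52  attrs  (52B, 4-aligned)
52..53  size  (1B, 1-aligned)
53..54  inode  (1B, 1-aligned)
54..55  reserved  (1B, 1-aligned)
55..56  -- padding (1B)
56..64  blocks  (8B, 8-aligned)
64..68  version  (4B, 4-aligned)
68..72  -- padding (4B)
72..88  crc  (16B, 8-aligned)
88..90  mtime  (2B, 2-aligned)
90..96  -- tail padding (6B)
sizeof = 96, alignof = 8

96 bytes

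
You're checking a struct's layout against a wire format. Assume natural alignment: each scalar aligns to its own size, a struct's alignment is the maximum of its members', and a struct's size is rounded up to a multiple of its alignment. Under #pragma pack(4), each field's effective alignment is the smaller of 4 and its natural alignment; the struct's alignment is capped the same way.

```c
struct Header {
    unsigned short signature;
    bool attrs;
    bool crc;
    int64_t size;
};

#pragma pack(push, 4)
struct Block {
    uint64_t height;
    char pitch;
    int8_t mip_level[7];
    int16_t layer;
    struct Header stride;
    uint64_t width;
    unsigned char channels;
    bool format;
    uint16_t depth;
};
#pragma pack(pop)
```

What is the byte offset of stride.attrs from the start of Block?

Header: 0..2  signature  (2B, 2-aligned); 2..3  attrs  (1B, 1-aligned); 3..4  crc  (1B, 1-aligned); 4..8  -- padding (4B); 8..16  size  (8B, 8-aligned); sizeof = 16, alignof = 8
0..8  height  (8B, 4-aligned)
8..9  pitch  (1B, 1-aligned)
9..16  mip_level  (7B, 1-aligned)
16..18  layer  (2B, 2-aligned)
18..20  -- padding (2B)
20..36  stride  (16B, 4-aligned)
within Header: attrs at 2
20 + 2 = 22

22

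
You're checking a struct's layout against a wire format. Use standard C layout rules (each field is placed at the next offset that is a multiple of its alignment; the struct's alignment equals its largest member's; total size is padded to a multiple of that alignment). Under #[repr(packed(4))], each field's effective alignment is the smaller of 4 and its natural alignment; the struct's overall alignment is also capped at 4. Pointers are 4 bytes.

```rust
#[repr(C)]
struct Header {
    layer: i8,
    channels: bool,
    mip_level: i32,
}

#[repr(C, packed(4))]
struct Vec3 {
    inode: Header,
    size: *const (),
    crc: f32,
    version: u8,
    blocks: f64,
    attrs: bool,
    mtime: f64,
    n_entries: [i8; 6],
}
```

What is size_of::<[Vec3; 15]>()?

Header: 0..1  layer  (1B, 1-aligned); 1..2  channels  (1B, 1-aligned); 2..4  -- padding (2B); 4..8  mip_level  (4B, 4-aligned); sizeof = 8, alignof = 4
0..8  inode  (8B, 4-aligned)
8..12  size  (4B, 4-aligned)
12..16  crc  (4B, 4-aligned)
16..17  version  (1B, 1-aligned)
17..20  -- padding (3B)
20..28  blocks  (8B, 4-aligned)
28..29  attrs  (1B, 1-aligned)
29..32  -- padding (3B)
32..40  mtime  (8B, 4-aligned)
40..46  n_entries  (6B, 1-aligned)
46..48  -- tail padding (2B)
sizeof = 48, alignof = 4
array of 15: 15 × 48 = 720

720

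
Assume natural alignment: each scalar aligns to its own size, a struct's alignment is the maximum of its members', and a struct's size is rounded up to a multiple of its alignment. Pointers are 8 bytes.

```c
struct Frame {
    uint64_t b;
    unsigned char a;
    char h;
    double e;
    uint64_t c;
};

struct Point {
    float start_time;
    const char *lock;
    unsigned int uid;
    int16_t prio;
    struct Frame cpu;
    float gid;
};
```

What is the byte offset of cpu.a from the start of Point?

Frame: b at 0 (size 8, align 8) → ends 8; a at 8 (size 1, align 1) → ends 9; h at 9 (size 1, align 1) → ends 10; pad 6 to align 8 for e; e at 16 (size 8, align 8) → ends 24; c at 24 (size 8, align 8) → ends 32; total 32 bytes, alignment 8
start_time at 0 (size 4, align 4) → ends 4
pad 4 to align 8 for lock
lock at 8 (size 8, align 8) → ends 16
uid at 16 (size 4, align 4) → ends 20
prio at 20 (size 2, align 2) → ends 22
pad 2 to align 8 for cpu
cpu at 24 (size 32, align 8) → ends 56
within Frame: a at 8
24 + 8 = 32

32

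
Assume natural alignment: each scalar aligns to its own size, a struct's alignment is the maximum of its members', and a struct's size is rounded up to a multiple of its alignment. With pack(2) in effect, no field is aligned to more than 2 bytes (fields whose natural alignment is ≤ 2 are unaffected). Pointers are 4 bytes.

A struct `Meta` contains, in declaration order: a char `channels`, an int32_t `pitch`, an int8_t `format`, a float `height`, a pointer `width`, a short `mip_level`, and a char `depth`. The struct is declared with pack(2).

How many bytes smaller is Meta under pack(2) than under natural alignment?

natural layout:
  0..1  channels  (1B, 1-aligned)
  1..4  -- padding (3B)
  4..8  pitch  (4B, 4-aligned)
  8..9  format  (1B, 1-aligned)
  9..12  -- padding (3B)
  12..16  height  (4B, 4-aligned)
  16..20  width  (4B, 4-aligned)
  20..22  mip_level  (2B, 2-aligned)
  22..23  depth  (1B, 1-aligned)
  23..24  -- tail padding (1B)
  sizeof = 24, alignof = 4
packed(2) layout:
  0..1  channels  (1B, 1-aligned)
  1..2  -- padding (1B)
  2..6  pitch  (4B, 2-aligned)
  6..7  format  (1B, 1-aligned)
  7..8  -- padding (1B)
  8..12  height  (4B, 2-aligned)
  12..16  width  (4B, 2-aligned)
  16..18  mip_level  (2B, 2-aligned)
  18..19  depth  (1B, 1-aligned)
  19..20  -- tail padding (1B)
  sizeof = 20, alignof = 2
24 − 20 = 4

4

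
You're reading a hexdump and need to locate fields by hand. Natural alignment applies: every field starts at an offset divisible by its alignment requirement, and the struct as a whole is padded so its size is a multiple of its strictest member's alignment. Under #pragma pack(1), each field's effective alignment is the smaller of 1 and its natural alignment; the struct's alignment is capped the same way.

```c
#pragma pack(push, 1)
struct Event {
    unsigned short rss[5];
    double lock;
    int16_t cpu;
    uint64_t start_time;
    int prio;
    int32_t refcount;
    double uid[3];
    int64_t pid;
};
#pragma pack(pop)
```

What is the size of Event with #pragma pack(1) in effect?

68

@0: rss [10B, align 1] → 10
@10: lock [8B, align 1] → 18
@18: cpu [2B, align 1] → 20
@20: start_time [8B, align 1] → 28
@28: prio [4B, align 1] → 32
@32: refcount [4B, align 1] → 36
@36: uid [24B, align 1] → 60
@60: pid [8B, align 1] → 68
size 68, align 1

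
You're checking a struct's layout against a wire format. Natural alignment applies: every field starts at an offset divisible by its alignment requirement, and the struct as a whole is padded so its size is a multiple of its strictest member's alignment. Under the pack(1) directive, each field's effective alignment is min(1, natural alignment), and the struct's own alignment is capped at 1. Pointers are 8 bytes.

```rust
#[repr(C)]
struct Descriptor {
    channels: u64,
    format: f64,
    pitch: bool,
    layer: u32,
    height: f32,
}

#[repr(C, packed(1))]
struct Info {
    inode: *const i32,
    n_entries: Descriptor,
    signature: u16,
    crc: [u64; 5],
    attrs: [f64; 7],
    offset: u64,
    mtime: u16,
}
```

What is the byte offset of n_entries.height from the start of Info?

32

Descriptor: 0..8  channels  (8B, 8-aligned); 8..16  format  (8B, 8-aligned); 16..17  pitch  (1B, 1-aligned); 17..20  -- padding (3B); 20..24  layer  (4B, 4-aligned); 24..28  height  (4B, 4-aligned); 28..32  -- tail padding (4B); sizeof = 32, alignof = 8
0..8  inode  (8B, 1-aligned)
8..40  n_entries  (32B, 1-aligned)
within Descriptor: height at 24
8 + 24 = 32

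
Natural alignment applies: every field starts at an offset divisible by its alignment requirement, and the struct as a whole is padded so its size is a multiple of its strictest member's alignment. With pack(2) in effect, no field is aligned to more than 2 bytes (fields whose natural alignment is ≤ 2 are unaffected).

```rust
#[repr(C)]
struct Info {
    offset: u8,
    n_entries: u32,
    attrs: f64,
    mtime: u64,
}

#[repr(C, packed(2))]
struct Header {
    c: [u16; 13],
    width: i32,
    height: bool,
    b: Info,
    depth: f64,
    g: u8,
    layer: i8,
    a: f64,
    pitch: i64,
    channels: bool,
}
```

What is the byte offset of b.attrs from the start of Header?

Info: 0..1  offset  (1B, 1-aligned); 1..4  -- padding (3B); 4..8  n_entries  (4B, 4-aligned); 8..16  attrs  (8B, 8-aligned); 16..24  mtime  (8B, 8-aligned); sizeof = 24, alignof = 8
0..26  c  (26B, 2-aligned)
26..30  width  (4B, 2-aligned)
30..31  height  (1B, 1-aligned)
31..32  -- padding (1B)
32..56  b  (24B, 2-aligned)
within Info: attrs at 8
32 + 8 = 40

40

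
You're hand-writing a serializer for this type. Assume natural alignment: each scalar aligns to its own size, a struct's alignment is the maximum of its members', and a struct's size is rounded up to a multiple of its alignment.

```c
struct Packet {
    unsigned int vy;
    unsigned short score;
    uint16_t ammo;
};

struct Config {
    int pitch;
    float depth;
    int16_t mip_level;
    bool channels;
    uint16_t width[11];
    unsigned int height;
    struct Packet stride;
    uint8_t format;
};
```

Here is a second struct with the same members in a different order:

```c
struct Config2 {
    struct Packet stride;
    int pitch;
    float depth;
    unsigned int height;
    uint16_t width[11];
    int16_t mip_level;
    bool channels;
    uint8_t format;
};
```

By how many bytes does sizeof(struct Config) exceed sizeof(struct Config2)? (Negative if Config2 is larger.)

Packet: vy at 0 (size 4, align 4) → ends 4; score at 4 (size 2, align 2) → ends 6; ammo at 6 (size 2, align 2) → ends 8; total 8 bytes, alignment 4
pitch at 0 (size 4, align 4) → ends 4
depth at 4 (size 4, align 4) → ends 8
mip_level at 8 (size 2, align 2) → ends 10
channels at 10 (size 1, align 1) → ends 11
pad 1 to align 2 for width
width at 12 (size 22, align 2) → ends 34
pad 2 to align 4 for height
height at 36 (size 4, align 4) → ends 40
stride at 40 (size 8, align 4) → ends 48
format at 48 (size 1, align 1) → ends 49
tail pad 3 to reach multiple of 4
total 52 bytes, alignment 4
— Config2 —
stride at 0 (size 8, align 4) → ends 8
pitch at 8 (size 4, align 4) → ends 12
depth at 12 (size 4, align 4) → ends 16
height at 16 (size 4, align 4) → ends 20
width at 20 (size 22, align 2) → ends 42
mip_level at 42 (size 2, align 2) → ends 44
channels at 44 (size 1, align 1) → ends 45
format at 45 (size 1, align 1) → ends 46
tail pad 2 to reach multiple of 4
total 48 bytes, alignment 4
52 − 48 = 4

4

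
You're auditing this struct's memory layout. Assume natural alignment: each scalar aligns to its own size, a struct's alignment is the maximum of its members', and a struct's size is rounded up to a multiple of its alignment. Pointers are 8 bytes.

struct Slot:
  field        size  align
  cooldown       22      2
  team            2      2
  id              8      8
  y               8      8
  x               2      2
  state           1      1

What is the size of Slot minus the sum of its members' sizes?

5

0..22  cooldown  (22B, 2-aligned)
22..24  team  (2B, 2-aligned)
24..32  id  (8B, 8-aligned)
32..40  y  (8B, 8-aligned)
40..42  x  (2B, 2-aligned)
42..43  state  (1B, 1-aligned)
43..48  -- tail padding (5B)
sizeof = 48, alignof = 8
data bytes 43, size 48 → padding 5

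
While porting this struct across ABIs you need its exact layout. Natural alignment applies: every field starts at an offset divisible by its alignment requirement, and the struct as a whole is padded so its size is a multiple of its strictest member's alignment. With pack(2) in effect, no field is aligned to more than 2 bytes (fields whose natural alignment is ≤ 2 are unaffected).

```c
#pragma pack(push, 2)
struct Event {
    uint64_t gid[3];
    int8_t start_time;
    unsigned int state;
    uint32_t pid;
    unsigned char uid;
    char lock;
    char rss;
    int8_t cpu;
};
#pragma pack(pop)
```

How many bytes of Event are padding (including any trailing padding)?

gid at 0 (size 24, align 2) → ends 24
start_time at 24 (size 1, align 1) → ends 25
pad 1 to align 2 for state
state at 26 (size 4, align 2) → ends 30
pid at 30 (size 4, align 2) → ends 34
uid at 34 (size 1, align 1) → ends 35
lock at 35 (size 1, align 1) → ends 36
rss at 36 (size 1, align 1) → ends 37
cpu at 37 (size 1, align 1) → ends 38
total 38 bytes, alignment 2
data bytes 37, size 38 → padding 1

1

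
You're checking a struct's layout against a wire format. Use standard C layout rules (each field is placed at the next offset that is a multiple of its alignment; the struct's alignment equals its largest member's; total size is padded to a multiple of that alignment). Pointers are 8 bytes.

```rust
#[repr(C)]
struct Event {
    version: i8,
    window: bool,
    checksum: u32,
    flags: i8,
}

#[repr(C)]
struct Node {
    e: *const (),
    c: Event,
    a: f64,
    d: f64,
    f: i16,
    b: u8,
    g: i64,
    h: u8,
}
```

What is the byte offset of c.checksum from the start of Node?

12

Event: @0: version [1B, align 1] → 1; @1: window [1B, align 1] → 2; +2 pad (align 4); @4: checksum [4B, align 4] → 8; @8: flags [1B, align 1] → 9; +3 tail pad (align 4); size 12, align 4
@0: e [8B, align 8] → 8
@8: c [12B, align 4] → 20
within Event: checksum at 4
8 + 4 = 12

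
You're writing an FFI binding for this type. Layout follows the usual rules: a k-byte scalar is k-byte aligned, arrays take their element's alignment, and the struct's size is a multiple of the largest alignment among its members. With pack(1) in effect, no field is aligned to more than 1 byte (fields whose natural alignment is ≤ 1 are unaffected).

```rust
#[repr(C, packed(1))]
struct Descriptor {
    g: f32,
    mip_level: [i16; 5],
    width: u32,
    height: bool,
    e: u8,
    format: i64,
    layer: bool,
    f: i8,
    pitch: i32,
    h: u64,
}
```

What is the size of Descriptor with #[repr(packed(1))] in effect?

42

@0: g [4B, align 1] → 4
@4: mip_level [10B, align 1] → 14
@14: width [4B, align 1] → 18
@18: height [1B, align 1] → 19
@19: e [1B, align 1] → 20
@20: format [8B, align 1] → 28
@28: layer [1B, align 1] → 29
@29: f [1B, align 1] → 30
@30: pitch [4B, align 1] → 34
@34: h [8B, align 1] → 42
size 42, align 1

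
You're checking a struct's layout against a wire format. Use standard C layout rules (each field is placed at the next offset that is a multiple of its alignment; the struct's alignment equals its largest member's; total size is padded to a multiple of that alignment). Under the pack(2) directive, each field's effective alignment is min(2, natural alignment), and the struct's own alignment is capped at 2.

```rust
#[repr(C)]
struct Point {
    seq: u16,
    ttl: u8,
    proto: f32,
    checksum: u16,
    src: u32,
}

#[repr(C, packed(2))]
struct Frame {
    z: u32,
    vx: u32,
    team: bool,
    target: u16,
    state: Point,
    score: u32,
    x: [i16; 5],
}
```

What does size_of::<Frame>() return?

Point: @0: seq [2B, align 2] → 2; @2: ttl [1B, align 1] → 3; +1 pad (align 4); @4: proto [4B, align 4] → 8; @8: checksum [2B, align 2] → 10; +2 pad (align 4); @12: src [4B, align 4] → 16; size 16, align 4
@0: z [4B, align 2] → 4
@4: vx [4B, align 2] → 8
@8: team [1B, align 1] → 9
+1 pad (align 2)
@10: target [2B, align 2] → 12
@12: state [16B, align 2] → 28
@28: score [4B, align 2] → 32
@32: x [10B, align 2] → 42
size 42, align 2

42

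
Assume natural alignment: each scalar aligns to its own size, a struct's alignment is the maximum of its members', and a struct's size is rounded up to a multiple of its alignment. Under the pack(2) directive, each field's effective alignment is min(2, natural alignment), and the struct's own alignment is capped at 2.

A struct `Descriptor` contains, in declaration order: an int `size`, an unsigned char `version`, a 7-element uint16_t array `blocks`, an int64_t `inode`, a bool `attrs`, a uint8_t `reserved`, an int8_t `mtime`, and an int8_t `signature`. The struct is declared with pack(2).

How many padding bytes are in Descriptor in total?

size at 0 (size 4, align 2) → ends 4
version at 4 (size 1, align 1) → ends 5
pad 1 to align 2 for blocks
blocks at 6 (size 14, align 2) → ends 20
inode at 20 (size 8, align 2) → ends 28
attrs at 28 (size 1, align 1) → ends 29
reserved at 29 (size 1, align 1) → ends 30
mtime at 30 (size 1, align 1) → ends 31
signature at 31 (size 1, align 1) → ends 32
total 32 bytes, alignment 2
data bytes 31, size 32 → padding 1

1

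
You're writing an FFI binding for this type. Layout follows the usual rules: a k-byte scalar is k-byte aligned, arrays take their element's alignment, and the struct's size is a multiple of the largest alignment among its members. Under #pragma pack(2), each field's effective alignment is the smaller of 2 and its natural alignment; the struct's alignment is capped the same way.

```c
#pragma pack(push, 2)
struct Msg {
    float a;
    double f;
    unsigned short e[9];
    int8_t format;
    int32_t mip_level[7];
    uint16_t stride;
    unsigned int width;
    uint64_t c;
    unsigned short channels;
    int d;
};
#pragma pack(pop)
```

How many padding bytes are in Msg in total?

@0: a [4B, align 2] → 4
@4: f [8B, align 2] → 12
@12: e [18B, align 2] → 30
@30: format [1B, align 1] → 31
+1 pad (align 2)
@32: mip_level [28B, align 2] → 60
@60: stride [2B, align 2] → 62
@62: width [4B, align 2] → 66
@66: c [8B, align 2] → 74
@74: channels [2B, align 2] → 76
@76: d [4B, align 2] → 80
size 80, align 2
data bytes 79, size 80 → padding 1

1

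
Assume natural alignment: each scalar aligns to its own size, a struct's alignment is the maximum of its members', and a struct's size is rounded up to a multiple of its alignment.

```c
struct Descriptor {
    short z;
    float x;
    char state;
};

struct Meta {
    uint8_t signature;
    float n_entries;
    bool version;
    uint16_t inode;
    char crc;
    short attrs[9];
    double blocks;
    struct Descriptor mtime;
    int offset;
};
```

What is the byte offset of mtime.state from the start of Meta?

48

Descriptor: @0: z [2B, align 2] → 2; +2 pad (align 4); @4: x [4B, align 4] → 8; @8: state [1B, align 1] → 9; +3 tail pad (align 4); size 12, align 4
@0: signature [1B, align 1] → 1
+3 pad (align 4)
@4: n_entries [4B, align 4] → 8
@8: version [1B, align 1] → 9
+1 pad (align 2)
@10: inode [2B, align 2] → 12
@12: crc [1B, align 1] → 13
+1 pad (align 2)
@14: attrs [18B, align 2] → 32
@32: blocks [8B, align 8] → 40
@40: mtime [12B, align 4] → 52
within Descriptor: state at 8
40 + 8 = 48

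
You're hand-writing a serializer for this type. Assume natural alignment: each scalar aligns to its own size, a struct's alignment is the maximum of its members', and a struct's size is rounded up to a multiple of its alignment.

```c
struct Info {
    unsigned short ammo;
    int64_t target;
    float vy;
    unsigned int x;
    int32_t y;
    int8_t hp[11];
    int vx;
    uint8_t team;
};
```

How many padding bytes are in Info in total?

10

@0: ammo [2B, align 2] → 2
+6 pad (align 8)
@8: target [8B, align 8] → 16
@16: vy [4B, align 4] → 20
@20: x [4B, align 4] → 24
@24: y [4B, align 4] → 28
@28: hp [11B, align 1] → 39
+1 pad (align 4)
@40: vx [4B, align 4] → 44
@44: team [1B, align 1] → 45
+3 tail pad (align 8)
size 48, align 8
data bytes 38, size 48 → padding 10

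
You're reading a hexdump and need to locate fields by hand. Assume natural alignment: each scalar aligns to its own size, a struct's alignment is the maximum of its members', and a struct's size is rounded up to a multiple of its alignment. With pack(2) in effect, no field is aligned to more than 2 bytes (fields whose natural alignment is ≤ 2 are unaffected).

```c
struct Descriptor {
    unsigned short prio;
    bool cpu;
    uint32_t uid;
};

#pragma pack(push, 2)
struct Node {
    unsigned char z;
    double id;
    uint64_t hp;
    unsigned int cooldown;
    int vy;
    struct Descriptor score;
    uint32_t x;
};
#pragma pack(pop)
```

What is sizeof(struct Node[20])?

Descriptor: @0: prio [2B, align 2] → 2; @2: cpu [1B, align 1] → 3; +1 pad (align 4); @4: uid [4B, align 4] → 8; size 8, align 4
@0: z [1B, align 1] → 1
+1 pad (align 2)
@2: id [8B, align 2] → 10
@10: hp [8B, align 2] → 18
@18: cooldown [4B, align 2] → 22
@22: vy [4B, align 2] → 26
@26: score [8B, align 2] → 34
@34: x [4B, align 2] → 38
size 38, align 2
array of 20: 20 × 38 = 760

760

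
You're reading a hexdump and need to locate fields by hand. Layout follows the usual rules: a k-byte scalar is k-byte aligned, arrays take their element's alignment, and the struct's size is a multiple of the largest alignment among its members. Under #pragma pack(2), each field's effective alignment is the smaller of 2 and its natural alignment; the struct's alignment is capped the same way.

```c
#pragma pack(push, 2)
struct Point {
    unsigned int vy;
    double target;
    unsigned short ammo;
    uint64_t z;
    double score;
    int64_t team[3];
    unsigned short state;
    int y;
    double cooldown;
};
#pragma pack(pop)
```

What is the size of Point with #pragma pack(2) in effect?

68

0..4  vy  (4B, 2-aligned)
4..12  target  (8B, 2-aligned)
12..14  ammo  (2B, 2-aligned)
14..22  z  (8B, 2-aligned)
22..30  score  (8B, 2-aligned)
30..54  team  (24B, 2-aligned)
54..56  state  (2B, 2-aligned)
56..60  y  (4B, 2-aligned)
60..68  cooldown  (8B, 2-aligned)
sizeof = 68, alignof = 2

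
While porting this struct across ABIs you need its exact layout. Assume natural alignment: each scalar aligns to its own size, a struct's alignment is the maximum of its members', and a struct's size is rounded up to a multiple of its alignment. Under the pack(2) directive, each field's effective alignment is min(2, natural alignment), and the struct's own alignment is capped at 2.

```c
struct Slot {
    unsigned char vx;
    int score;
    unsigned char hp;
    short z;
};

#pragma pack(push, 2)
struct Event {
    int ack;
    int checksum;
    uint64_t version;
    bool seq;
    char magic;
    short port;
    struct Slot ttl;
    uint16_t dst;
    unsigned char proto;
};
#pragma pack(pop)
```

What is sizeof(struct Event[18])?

Slot: vx at 0 (size 1, align 1) → ends 1; pad 3 to align 4 for score; score at 4 (size 4, align 4) → ends 8; hp at 8 (size 1, align 1) → ends 9; pad 1 to align 2 for z; z at 10 (size 2, align 2) → ends 12; total 12 bytes, alignment 4
ack at 0 (size 4, align 2) → ends 4
checksum at 4 (size 4, align 2) → ends 8
version at 8 (size 8, align 2) → ends 16
seq at 16 (size 1, align 1) → ends 17
magic at 17 (size 1, align 1) → ends 18
port at 18 (size 2, align 2) → ends 20
ttl at 20 (size 12, align 2) → ends 32
dst at 32 (size 2, align 2) → ends 34
proto at 34 (size 1, align 1) → ends 35
tail pad 1 to reach multiple of 2
total 36 bytes, alignment 2
array of 18: 18 × 36 = 648

648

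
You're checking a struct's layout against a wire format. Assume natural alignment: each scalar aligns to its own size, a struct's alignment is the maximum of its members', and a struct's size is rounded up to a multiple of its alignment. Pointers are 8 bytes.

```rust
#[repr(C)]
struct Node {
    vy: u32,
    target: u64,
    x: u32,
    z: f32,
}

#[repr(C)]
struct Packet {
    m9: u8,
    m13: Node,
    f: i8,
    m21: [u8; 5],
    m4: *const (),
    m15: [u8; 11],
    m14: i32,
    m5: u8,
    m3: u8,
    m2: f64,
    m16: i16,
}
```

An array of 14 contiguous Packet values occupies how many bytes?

1232

Node: @0: vy [4B, align 4] → 4; +4 pad (align 8); @8: target [8B, align 8] → 16; @16: x [4B, align 4] → 20; @20: z [4B, align 4] → 24; size 24, align 8
@0: m9 [1B, align 1] → 1
+7 pad (align 8)
@8: m13 [24B, align 8] → 32
@32: f [1B, align 1] → 33
@33: m21 [5B, align 1] → 38
+2 pad (align 8)
@40: m4 [8B, align 8] → 48
@48: m15 [11B, align 1] → 59
+1 pad (align 4)
@60: m14 [4B, align 4] → 64
@64: m5 [1B, align 1] → 65
@65: m3 [1B, align 1] → 66
+6 pad (align 8)
@72: m2 [8B, align 8] → 80
@80: m16 [2B, align 2] → 82
+6 tail pad (align 8)
size 88, align 8
array of 14: 14 × 88 = 1232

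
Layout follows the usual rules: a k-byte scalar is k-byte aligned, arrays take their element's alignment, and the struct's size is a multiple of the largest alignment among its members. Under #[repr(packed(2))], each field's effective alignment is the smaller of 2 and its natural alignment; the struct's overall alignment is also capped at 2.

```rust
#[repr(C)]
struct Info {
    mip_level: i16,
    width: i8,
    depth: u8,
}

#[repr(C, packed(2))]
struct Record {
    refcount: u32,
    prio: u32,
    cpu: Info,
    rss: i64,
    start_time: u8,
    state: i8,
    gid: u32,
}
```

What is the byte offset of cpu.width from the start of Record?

10

Info: mip_level at 0 (size 2, align 2) → ends 2; width at 2 (size 1, align 1) → ends 3; depth at 3 (size 1, align 1) → ends 4; total 4 bytes, alignment 2
refcount at 0 (size 4, align 2) → ends 4
prio at 4 (size 4, align 2) → ends 8
cpu at 8 (size 4, align 2) → ends 12
within Info: width at 2
8 + 2 = 10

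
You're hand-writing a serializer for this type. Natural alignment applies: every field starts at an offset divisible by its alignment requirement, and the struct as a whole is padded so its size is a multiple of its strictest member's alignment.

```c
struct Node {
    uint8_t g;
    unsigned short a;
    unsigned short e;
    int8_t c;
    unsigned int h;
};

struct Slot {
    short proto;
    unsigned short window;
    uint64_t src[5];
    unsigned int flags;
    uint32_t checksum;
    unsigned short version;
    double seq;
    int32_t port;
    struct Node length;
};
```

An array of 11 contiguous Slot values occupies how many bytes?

968

Node: 0..1  g  (1B, 1-aligned); 1..2  -- padding (1B); 2..4  a  (2B, 2-aligned); 4..6  e  (2B, 2-aligned); 6..7  c  (1B, 1-aligned); 7..8  -- padding (1B); 8..12  h  (4B, 4-aligned); sizeof = 12, alignof = 4
0..2  proto  (2B, 2-aligned)
2..4  window  (2B, 2-aligned)
4..8  -- padding (4B)
8..48  src  (40B, 8-aligned)
48..52  flags  (4B, 4-aligned)
52..56  checksum  (4B, 4-aligned)
56..58  version  (2B, 2-aligned)
58..64  -- padding (6B)
64..72  seq  (8B, 8-aligned)
72..76  port  (4B, 4-aligned)
76..88  length  (12B, 4-aligned)
sizeof = 88, alignof = 8
array of 11: 11 × 88 = 968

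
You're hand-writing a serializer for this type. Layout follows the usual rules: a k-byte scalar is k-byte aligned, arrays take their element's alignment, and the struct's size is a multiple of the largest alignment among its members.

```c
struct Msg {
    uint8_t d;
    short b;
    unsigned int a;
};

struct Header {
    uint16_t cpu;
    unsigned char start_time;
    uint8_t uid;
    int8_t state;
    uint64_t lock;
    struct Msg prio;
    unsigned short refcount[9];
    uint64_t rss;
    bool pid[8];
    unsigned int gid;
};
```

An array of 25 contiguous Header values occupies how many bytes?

Msg: @0: d [1B, align 1] → 1; +1 pad (align 2); @2: b [2B, align 2] → 4; @4: a [4B, align 4] → 8; size 8, align 4
@0: cpu [2B, align 2] → 2
@2: start_time [1B, align 1] → 3
@3: uid [1B, align 1] → 4
@4: state [1B, align 1] → 5
+3 pad (align 8)
@8: lock [8B, align 8] → 16
@16: prio [8B, align 4] → 24
@24: refcount [18B, align 2] → 42
+6 pad (align 8)
@48: rss [8B, align 8] → 56
@56: pid [8B, align 1] → 64
@64: gid [4B, align 4] → 68
+4 tail pad (align 8)
size 72, align 8
array of 25: 25 × 72 = 1800

1800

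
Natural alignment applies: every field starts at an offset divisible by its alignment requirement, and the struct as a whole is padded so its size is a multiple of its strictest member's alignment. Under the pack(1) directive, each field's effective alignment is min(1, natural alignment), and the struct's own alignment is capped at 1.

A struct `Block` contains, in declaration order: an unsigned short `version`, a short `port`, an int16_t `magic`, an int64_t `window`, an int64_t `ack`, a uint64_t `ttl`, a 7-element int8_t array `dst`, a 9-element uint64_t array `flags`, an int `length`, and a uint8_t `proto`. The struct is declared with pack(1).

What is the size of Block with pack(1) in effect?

version at 0 (size 2, align 1) → ends 2
port at 2 (size 2, align 1) → ends 4
magic at 4 (size 2, align 1) → ends 6
window at 6 (size 8, align 1) → ends 14
ack at 14 (size 8, align 1) → ends 22
ttl at 22 (size 8, align 1) → ends 30
dst at 30 (size 7, align 1) → ends 37
flags at 37 (size 72, align 1) → ends 109
length at 109 (size 4, align 1) → ends 113
proto at 113 (size 1, align 1) → ends 114
total 114 bytes, alignment 1

114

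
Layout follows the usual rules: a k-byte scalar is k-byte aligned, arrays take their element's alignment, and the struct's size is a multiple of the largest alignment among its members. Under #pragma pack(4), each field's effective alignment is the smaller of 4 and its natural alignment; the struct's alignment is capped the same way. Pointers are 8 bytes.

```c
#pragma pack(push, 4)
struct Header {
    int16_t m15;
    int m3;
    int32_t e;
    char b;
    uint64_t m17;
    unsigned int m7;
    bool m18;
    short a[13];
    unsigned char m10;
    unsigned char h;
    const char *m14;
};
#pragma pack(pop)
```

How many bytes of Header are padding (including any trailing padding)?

8

m15 at 0 (size 2, align 2) → ends 2
pad 2 to align 4 for m3
m3 at 4 (size 4, align 4) → ends 8
e at 8 (size 4, align 4) → ends 12
b at 12 (size 1, align 1) → ends 13
pad 3 to align 4 for m17
m17 at 16 (size 8, align 4) → ends 24
m7 at 24 (size 4, align 4) → ends 28
m18 at 28 (size 1, align 1) → ends 29
pad 1 to align 2 for a
a at 30 (size 26, align 2) → ends 56
m10 at 56 (size 1, align 1) → ends 57
h at 57 (size 1, align 1) → ends 58
pad 2 to align 4 for m14
m14 at 60 (size 8, align 4) → ends 68
total 68 bytes, alignment 4
data bytes 60, size 68 → padding 8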